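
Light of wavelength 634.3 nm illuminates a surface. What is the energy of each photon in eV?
1.9547 eV

Using E = hf = hc/λ:

E = hc/λ = (6.626×10⁻³⁴ J·s)(3×10⁸ m/s) / (634.3×10⁻⁹ m)
E = 1.9547 eV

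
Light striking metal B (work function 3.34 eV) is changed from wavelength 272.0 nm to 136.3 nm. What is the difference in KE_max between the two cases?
4.5382 eV

Using Einstein's equation: KE_max = hc/λ - φ

For λ₁ = 272.0 nm:
KE₁ = hc/λ₁ - φ = 4.5582 - 3.34 = 1.2182 eV

For λ₂ = 136.3 nm:
KE₂ = hc/λ₂ - φ = 9.0964 - 3.34 = 5.7564 eV

Change in KE:
ΔKE = KE₂ - KE₁ = 5.7564 - 1.2182 = 4.5382 eV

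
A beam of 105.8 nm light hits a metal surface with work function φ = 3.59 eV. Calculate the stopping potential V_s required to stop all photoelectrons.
8.1287 V

The stopping potential V_s satisfies: eV_s = KE_max

First, find KE_max using Einstein's equation:
E_photon = hc/λ = 11.7187 eV
KE_max = E_photon - φ = 11.7187 - 3.59 = 8.1287 eV

Since eV_s = KE_max:
V_s = KE_max/e = 8.1287 V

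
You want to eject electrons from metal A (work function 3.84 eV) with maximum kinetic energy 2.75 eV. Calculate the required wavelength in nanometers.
188.14 nm

From Einstein's equation: KE_max = hc/λ - φ

Rearranging for λ:
hc/λ = KE_max + φ
λ = hc/(KE_max + φ)

Required photon energy:
E_photon = KE_max + φ = 2.75 + 3.84 = 6.59 eV

Required wavelength:
λ = hc/E_photon = (6.626×10⁻³⁴)(3×10⁸) / (6.59 × 1.602×10⁻¹⁹)
λ = 188.14 nm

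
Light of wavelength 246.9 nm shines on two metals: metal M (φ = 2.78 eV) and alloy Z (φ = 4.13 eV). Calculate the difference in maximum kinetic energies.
1.3500 eV

Using KE_max = hc/λ - φ for each metal:

Photon energy: E = hc/λ = 5.0216 eV

For metal M (φ₁ = 2.78 eV):
KE₁ = E - φ₁ = 5.0216 - 2.78 = 2.2416 eV

For alloy Z (φ₂ = 4.13 eV):
KE₂ = E - φ₂ = 5.0216 - 4.13 = 0.8916 eV

Difference:
ΔKE = KE₁ - KE₂ = 2.2416 - 0.8916 = 1.3500 eV

Note: The difference equals the difference in work functions: 4.13 - 2.78 = 1.35 eV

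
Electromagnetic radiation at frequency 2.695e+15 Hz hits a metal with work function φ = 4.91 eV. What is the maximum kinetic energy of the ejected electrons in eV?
6.2356 eV

Using Einstein's photoelectric equation: KE_max = hf - φ

First, calculate the photon energy:
E_photon = hf = (6.626×10⁻³⁴ J·s)(2.695e+15 Hz)
E_photon = 11.1456 eV

Then, the maximum kinetic energy:
KE_max = E_photon - φ = 11.1456 eV - 4.91 eV = 6.2356 eV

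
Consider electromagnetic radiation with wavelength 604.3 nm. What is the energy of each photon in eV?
2.0517 eV

Using E = hf = hc/λ:

E = hc/λ = (6.626×10⁻³⁴ J·s)(3×10⁸ m/s) / (604.3×10⁻⁹ m)
E = 2.0517 eV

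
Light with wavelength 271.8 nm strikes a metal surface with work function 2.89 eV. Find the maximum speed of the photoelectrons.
7.6682e+05 m/s

First, find the maximum kinetic energy:
E_photon = hc/λ = 4.5616 eV
KE_max = E_photon - φ = 4.5616 - 2.89 = 1.6716 eV

Convert to Joules: KE_max = 1.6716 × 1.602×10⁻¹⁹ J = 2.6782e-19 J

Then use KE = ½mv² to find velocity:
v = √(2·KE/m) = √(2 × 2.6782e-19 J / 9.109e-31 kg)
v = 7.6682e+05 m/s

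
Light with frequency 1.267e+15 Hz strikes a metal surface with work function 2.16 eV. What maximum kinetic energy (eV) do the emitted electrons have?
3.0799 eV

Using Einstein's photoelectric equation: KE_max = hf - φ

First, calculate the photon energy:
E_photon = hf = (6.626×10⁻³⁴ J·s)(1.267e+15 Hz)
E_photon = 5.2399 eV

Then, the maximum kinetic energy:
KE_max = E_photon - φ = 5.2399 eV - 2.16 eV = 3.0799 eV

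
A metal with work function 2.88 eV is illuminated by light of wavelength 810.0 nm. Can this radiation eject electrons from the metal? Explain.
No

For photoemission, the photon energy must exceed the work function.

Photon energy: E = hc/λ = 1.5307 eV
Work function: φ = 2.88 eV

Since E_photon (1.5307 eV) < φ (2.88 eV), photoemission will NOT occur.
The threshold wavelength is λ₀ = hc/φ = 430.5 nm.
Since 810.0 nm > 430.5 nm, the photons lack sufficient energy.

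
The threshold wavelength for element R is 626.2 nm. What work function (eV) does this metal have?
1.98 eV

At the threshold wavelength, photon energy equals work function:
φ = hc/λ₀

Calculating:
φ = (6.626×10⁻³⁴ J·s)(3×10⁸ m/s) / (626.2×10⁻⁹ m)
φ = 1.98 eV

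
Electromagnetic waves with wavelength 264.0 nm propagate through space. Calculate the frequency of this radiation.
1.1356e+15 Hz

Using the wave equation: c = fλ

Solving for frequency:
f = c/λ = (3×10⁸ m/s) / (264.0×10⁻⁹ m)
f = 1.1356e+15 Hz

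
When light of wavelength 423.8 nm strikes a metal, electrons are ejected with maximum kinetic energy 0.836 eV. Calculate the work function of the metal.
2.09 eV

From Einstein's photoelectric equation: KE_max = hf - φ = hc/λ - φ

Rearranging for φ:
φ = hc/λ - KE_max

Calculate photon energy:
E_photon = hc/λ = 2.9255 eV

Therefore:
φ = 2.9255 - 0.836 = 2.09 eV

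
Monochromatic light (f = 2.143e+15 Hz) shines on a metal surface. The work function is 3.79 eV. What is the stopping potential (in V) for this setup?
5.0727 V

The stopping potential V_s satisfies: eV_s = KE_max

First, find KE_max using Einstein's equation:
E_photon = hf = (6.626×10⁻³⁴ J·s)(2.143e+15 Hz) = 8.8627 eV
KE_max = E_photon - φ = 8.8627 - 3.79 = 5.0727 eV

Since eV_s = KE_max:
V_s = KE_max/e = 5.0727 V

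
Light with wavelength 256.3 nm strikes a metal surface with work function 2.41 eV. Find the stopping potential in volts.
2.4275 V

The stopping potential V_s satisfies: eV_s = KE_max

First, find KE_max using Einstein's equation:
E_photon = hc/λ = 4.8375 eV
KE_max = E_photon - φ = 4.8375 - 2.41 = 2.4275 eV

Since eV_s = KE_max:
V_s = KE_max/e = 2.4275 V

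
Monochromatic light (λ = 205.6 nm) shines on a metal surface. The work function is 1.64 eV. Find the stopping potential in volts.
4.3904 V

The stopping potential V_s satisfies: eV_s = KE_max

First, find KE_max using Einstein's equation:
E_photon = hc/λ = 6.0304 eV
KE_max = E_photon - φ = 6.0304 - 1.64 = 4.3904 eV

Since eV_s = KE_max:
V_s = KE_max/e = 4.3904 V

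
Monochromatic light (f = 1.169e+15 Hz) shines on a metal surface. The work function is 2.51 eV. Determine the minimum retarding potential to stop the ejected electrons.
2.3246 V

The stopping potential V_s satisfies: eV_s = KE_max

First, find KE_max using Einstein's equation:
E_photon = hf = (6.626×10⁻³⁴ J·s)(1.169e+15 Hz) = 4.8346 eV
KE_max = E_photon - φ = 4.8346 - 2.51 = 2.3246 eV

Since eV_s = KE_max:
V_s = KE_max/e = 2.3246 V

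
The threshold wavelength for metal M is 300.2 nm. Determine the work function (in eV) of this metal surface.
4.13 eV

At the threshold wavelength, photon energy equals work function:
φ = hc/λ₀

Calculating:
φ = (6.626×10⁻³⁴ J·s)(3×10⁸ m/s) / (300.2×10⁻⁹ m)
φ = 4.13 eV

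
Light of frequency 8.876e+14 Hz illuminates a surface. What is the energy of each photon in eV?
3.6708 eV

Using E = hf:

E = hf = (6.626×10⁻³⁴ J·s)(8.876e+14 Hz)
E = 3.6708 eV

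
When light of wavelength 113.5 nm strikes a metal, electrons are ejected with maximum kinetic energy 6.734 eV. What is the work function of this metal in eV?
4.19 eV

From Einstein's photoelectric equation: KE_max = hf - φ = hc/λ - φ

Rearranging for φ:
φ = hc/λ - KE_max

Calculate photon energy:
E_photon = hc/λ = 10.9237 eV

Therefore:
φ = 10.9237 - 6.734 = 4.19 eV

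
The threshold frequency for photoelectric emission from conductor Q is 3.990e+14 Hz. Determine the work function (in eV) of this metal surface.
1.65 eV

At the threshold frequency, photon energy equals work function:
φ = hf₀

Calculating:
φ = (6.626×10⁻³⁴ J·s)(3.990e+14 Hz)
φ = 1.65 eV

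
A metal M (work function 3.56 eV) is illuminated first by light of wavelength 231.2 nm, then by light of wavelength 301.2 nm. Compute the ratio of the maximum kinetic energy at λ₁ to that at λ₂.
3.2402

Using Einstein's equation: KE_max = hc/λ - φ

For λ₁ = 231.2 nm:
E₁ = hc/λ₁ = 5.3626 eV
KE₁ = E₁ - φ = 5.3626 - 3.56 = 1.8026 eV

For λ₂ = 301.2 nm:
E₂ = hc/λ₂ = 4.1163 eV
KE₂ = E₂ - φ = 4.1163 - 3.56 = 0.5563 eV

Ratio: KE₁/KE₂ = 1.8026/0.5563 = 3.2402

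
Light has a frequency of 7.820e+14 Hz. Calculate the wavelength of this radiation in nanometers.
383.37 nm

Using the wave equation: c = fλ

Solving for wavelength:
λ = c/f = (3×10⁸ m/s) / (7.820e+14 Hz)
λ = 383.37 nm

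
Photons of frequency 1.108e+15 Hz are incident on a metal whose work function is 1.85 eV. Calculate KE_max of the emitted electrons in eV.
2.7323 eV

Using Einstein's photoelectric equation: KE_max = hf - φ

First, calculate the photon energy:
E_photon = hf = (6.626×10⁻³⁴ J·s)(1.108e+15 Hz)
E_photon = 4.5823 eV

Then, the maximum kinetic energy:
KE_max = E_photon - φ = 4.5823 eV - 1.85 eV = 2.7323 eV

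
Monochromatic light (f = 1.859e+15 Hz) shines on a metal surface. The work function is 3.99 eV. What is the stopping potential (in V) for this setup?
3.6982 V

The stopping potential V_s satisfies: eV_s = KE_max

First, find KE_max using Einstein's equation:
E_photon = hf = (6.626×10⁻³⁴ J·s)(1.859e+15 Hz) = 7.6882 eV
KE_max = E_photon - φ = 7.6882 - 3.99 = 3.6982 eV

Since eV_s = KE_max:
V_s = KE_max/e = 3.6982 V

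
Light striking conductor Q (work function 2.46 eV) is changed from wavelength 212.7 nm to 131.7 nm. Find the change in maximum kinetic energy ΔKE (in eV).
3.5851 eV

Using Einstein's equation: KE_max = hc/λ - φ

For λ₁ = 212.7 nm:
KE₁ = hc/λ₁ - φ = 5.8291 - 2.46 = 3.3691 eV

For λ₂ = 131.7 nm:
KE₂ = hc/λ₂ - φ = 9.4141 - 2.46 = 6.9541 eV

Change in KE:
ΔKE = KE₂ - KE₁ = 6.9541 - 3.3691 = 3.5851 eV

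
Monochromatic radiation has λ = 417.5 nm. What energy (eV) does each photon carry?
2.9697 eV

Using E = hf = hc/λ:

E = hc/λ = (6.626×10⁻³⁴ J·s)(3×10⁸ m/s) / (417.5×10⁻⁹ m)
E = 2.9697 eV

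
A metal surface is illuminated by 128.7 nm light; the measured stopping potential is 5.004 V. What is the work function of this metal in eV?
4.63 eV

The stopping potential gives the maximum kinetic energy: KE_max = eV_s = 5.004 eV

From Einstein's photoelectric equation: KE_max = hc/λ - φ
Rearranging: φ = hc/λ - KE_max

Calculate photon energy:
E_photon = hc/λ = (6.626×10⁻³⁴ J·s)(3×10⁸ m/s) / (128.7×10⁻⁹ m) = 9.6336 eV

Therefore:
φ = 9.6336 - 5.004 = 4.63 eV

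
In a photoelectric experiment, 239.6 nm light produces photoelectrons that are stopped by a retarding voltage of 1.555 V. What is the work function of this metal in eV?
3.62 eV

The stopping potential gives the maximum kinetic energy: KE_max = eV_s = 1.555 eV

From Einstein's photoelectric equation: KE_max = hc/λ - φ
Rearranging: φ = hc/λ - KE_max

Calculate photon energy:
E_photon = hc/λ = (6.626×10⁻³⁴ J·s)(3×10⁸ m/s) / (239.6×10⁻⁹ m) = 5.1746 eV

Therefore:
φ = 5.1746 - 1.555 = 3.62 eV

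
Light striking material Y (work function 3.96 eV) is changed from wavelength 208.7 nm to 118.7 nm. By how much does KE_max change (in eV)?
4.5044 eV

Using Einstein's equation: KE_max = hc/λ - φ

For λ₁ = 208.7 nm:
KE₁ = hc/λ₁ - φ = 5.9408 - 3.96 = 1.9808 eV

For λ₂ = 118.7 nm:
KE₂ = hc/λ₂ - φ = 10.4452 - 3.96 = 6.4852 eV

Change in KE:
ΔKE = KE₂ - KE₁ = 6.4852 - 1.9808 = 4.5044 eV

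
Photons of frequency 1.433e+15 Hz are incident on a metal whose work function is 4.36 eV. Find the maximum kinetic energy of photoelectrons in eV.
1.5664 eV

Using Einstein's photoelectric equation: KE_max = hf - φ

First, calculate the photon energy:
E_photon = hf = (6.626×10⁻³⁴ J·s)(1.433e+15 Hz)
E_photon = 5.9264 eV

Then, the maximum kinetic energy:
KE_max = E_photon - φ = 5.9264 eV - 4.36 eV = 1.5664 eV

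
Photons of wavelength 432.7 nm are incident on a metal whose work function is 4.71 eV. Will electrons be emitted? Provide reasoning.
No

For photoemission, the photon energy must exceed the work function.

Photon energy: E = hc/λ = 2.8654 eV
Work function: φ = 4.71 eV

Since E_photon (2.8654 eV) < φ (4.71 eV), photoemission will NOT occur.
The threshold wavelength is λ₀ = hc/φ = 263.2 nm.
Since 432.7 nm > 263.2 nm, the photons lack sufficient energy.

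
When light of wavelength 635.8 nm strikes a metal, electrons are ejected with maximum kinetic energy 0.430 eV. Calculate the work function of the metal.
1.52 eV

From Einstein's photoelectric equation: KE_max = hf - φ = hc/λ - φ

Rearranging for φ:
φ = hc/λ - KE_max

Calculate photon energy:
E_photon = hc/λ = 1.9501 eV

Therefore:
φ = 1.9501 - 0.430 = 1.52 eV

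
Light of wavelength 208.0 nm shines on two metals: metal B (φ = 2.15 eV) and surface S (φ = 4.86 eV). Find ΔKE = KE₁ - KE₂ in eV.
2.7100 eV

Using KE_max = hc/λ - φ for each metal:

Photon energy: E = hc/λ = 5.9608 eV

For metal B (φ₁ = 2.15 eV):
KE₁ = E - φ₁ = 5.9608 - 2.15 = 3.8108 eV

For surface S (φ₂ = 4.86 eV):
KE₂ = E - φ₂ = 5.9608 - 4.86 = 1.1008 eV

Difference:
ΔKE = KE₁ - KE₂ = 3.8108 - 1.1008 = 2.7100 eV

Note: The difference equals the difference in work functions: 4.86 - 2.15 = 2.71 eV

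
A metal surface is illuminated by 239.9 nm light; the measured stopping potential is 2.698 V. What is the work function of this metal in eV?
2.47 eV

The stopping potential gives the maximum kinetic energy: KE_max = eV_s = 2.698 eV

From Einstein's photoelectric equation: KE_max = hc/λ - φ
Rearranging: φ = hc/λ - KE_max

Calculate photon energy:
E_photon = hc/λ = (6.626×10⁻³⁴ J·s)(3×10⁸ m/s) / (239.9×10⁻⁹ m) = 5.1682 eV

Therefore:
φ = 5.1682 - 2.698 = 2.47 eV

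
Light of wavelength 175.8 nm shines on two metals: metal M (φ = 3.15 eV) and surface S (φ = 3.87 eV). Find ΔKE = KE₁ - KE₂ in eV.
0.7200 eV

Using KE_max = hc/λ - φ for each metal:

Photon energy: E = hc/λ = 7.0526 eV

For metal M (φ₁ = 3.15 eV):
KE₁ = E - φ₁ = 7.0526 - 3.15 = 3.9026 eV

For surface S (φ₂ = 3.87 eV):
KE₂ = E - φ₂ = 7.0526 - 3.87 = 3.1826 eV

Difference:
ΔKE = KE₁ - KE₂ = 3.9026 - 3.1826 = 0.7200 eV

Note: The difference equals the difference in work functions: 3.87 - 3.15 = 0.72 eV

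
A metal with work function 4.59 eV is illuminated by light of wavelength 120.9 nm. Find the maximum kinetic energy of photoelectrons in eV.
5.6651 eV

Using Einstein's photoelectric equation: KE_max = hf - φ = hc/λ - φ

First, calculate the photon energy:
E_photon = hc/λ = (6.626×10⁻³⁴ J·s)(3×10⁸ m/s) / (120.9×10⁻⁹ m)
E_photon = 10.2551 eV

Then, the maximum kinetic energy:
KE_max = E_photon - φ = 10.2551 eV - 4.59 eV = 5.6651 eV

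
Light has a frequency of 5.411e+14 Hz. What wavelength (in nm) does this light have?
554.04 nm

Using the wave equation: c = fλ

Solving for wavelength:
λ = c/f = (3×10⁸ m/s) / (5.411e+14 Hz)
λ = 554.04 nm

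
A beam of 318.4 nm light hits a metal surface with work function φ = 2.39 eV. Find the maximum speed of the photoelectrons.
7.2735e+05 m/s

First, find the maximum kinetic energy:
E_photon = hc/λ = 3.8940 eV
KE_max = E_photon - φ = 3.8940 - 2.39 = 1.5040 eV

Convert to Joules: KE_max = 1.5040 × 1.602×10⁻¹⁹ J = 2.4096e-19 J

Then use KE = ½mv² to find velocity:
v = √(2·KE/m) = √(2 × 2.4096e-19 J / 9.109e-31 kg)
v = 7.2735e+05 m/s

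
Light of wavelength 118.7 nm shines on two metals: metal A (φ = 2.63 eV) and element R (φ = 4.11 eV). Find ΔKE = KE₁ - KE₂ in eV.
1.4800 eV

Using KE_max = hc/λ - φ for each metal:

Photon energy: E = hc/λ = 10.4452 eV

For metal A (φ₁ = 2.63 eV):
KE₁ = E - φ₁ = 10.4452 - 2.63 = 7.8152 eV

For element R (φ₂ = 4.11 eV):
KE₂ = E - φ₂ = 10.4452 - 4.11 = 6.3352 eV

Difference:
ΔKE = KE₁ - KE₂ = 7.8152 - 6.3352 = 1.4800 eV

Note: The difference equals the difference in work functions: 4.11 - 2.63 = 1.48 eV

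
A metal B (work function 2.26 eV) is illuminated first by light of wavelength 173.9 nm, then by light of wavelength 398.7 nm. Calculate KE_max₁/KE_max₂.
5.7309

Using Einstein's equation: KE_max = hc/λ - φ

For λ₁ = 173.9 nm:
E₁ = hc/λ₁ = 7.1296 eV
KE₁ = E₁ - φ = 7.1296 - 2.26 = 4.8696 eV

For λ₂ = 398.7 nm:
E₂ = hc/λ₂ = 3.1097 eV
KE₂ = E₂ - φ = 3.1097 - 2.26 = 0.8497 eV

Ratio: KE₁/KE₂ = 4.8696/0.8497 = 5.7309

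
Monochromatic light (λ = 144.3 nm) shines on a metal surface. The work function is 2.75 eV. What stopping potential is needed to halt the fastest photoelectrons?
5.8421 V

The stopping potential V_s satisfies: eV_s = KE_max

First, find KE_max using Einstein's equation:
E_photon = hc/λ = 8.5921 eV
KE_max = E_photon - φ = 8.5921 - 2.75 = 5.8421 eV

Since eV_s = KE_max:
V_s = KE_max/e = 5.8421 V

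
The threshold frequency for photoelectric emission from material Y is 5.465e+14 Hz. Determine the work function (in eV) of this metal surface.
2.26 eV

At the threshold frequency, photon energy equals work function:
φ = hf₀

Calculating:
φ = (6.626×10⁻³⁴ J·s)(5.465e+14 Hz)
φ = 2.26 eV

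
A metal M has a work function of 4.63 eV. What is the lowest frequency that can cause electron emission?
1.1195e+15 Hz

The threshold frequency is when the photon energy equals the work function:
hf₀ = φ

Solving for f₀:
f₀ = φ/h = (4.63 eV × 1.602×10⁻¹⁹ J/eV) / (6.626×10⁻³⁴ J·s)
f₀ = 1.1195e+15 Hz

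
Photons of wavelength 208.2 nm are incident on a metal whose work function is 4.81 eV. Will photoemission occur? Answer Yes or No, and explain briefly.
Yes

For photoemission, the photon energy must exceed the work function.

Photon energy: E = hc/λ = 5.9551 eV
Work function: φ = 4.81 eV

Since E_photon (5.9551 eV) > φ (4.81 eV), photoemission WILL occur.
The threshold wavelength is λ₀ = hc/φ = 257.8 nm.
Since 208.2 nm < 257.8 nm, the light has sufficient energy.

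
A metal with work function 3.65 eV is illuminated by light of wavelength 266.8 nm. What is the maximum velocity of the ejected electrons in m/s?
5.9223e+05 m/s

First, find the maximum kinetic energy:
E_photon = hc/λ = 4.6471 eV
KE_max = E_photon - φ = 4.6471 - 3.65 = 0.9971 eV

Convert to Joules: KE_max = 0.9971 × 1.602×10⁻¹⁹ J = 1.5975e-19 J

Then use KE = ½mv² to find velocity:
v = √(2·KE/m) = √(2 × 1.5975e-19 J / 9.109e-31 kg)
v = 5.9223e+05 m/s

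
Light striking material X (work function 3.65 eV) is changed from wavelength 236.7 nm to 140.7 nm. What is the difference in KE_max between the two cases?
3.5739 eV

Using Einstein's equation: KE_max = hc/λ - φ

For λ₁ = 236.7 nm:
KE₁ = hc/λ₁ - φ = 5.2380 - 3.65 = 1.5880 eV

For λ₂ = 140.7 nm:
KE₂ = hc/λ₂ - φ = 8.8120 - 3.65 = 5.1620 eV

Change in KE:
ΔKE = KE₂ - KE₁ = 5.1620 - 1.5880 = 3.5739 eV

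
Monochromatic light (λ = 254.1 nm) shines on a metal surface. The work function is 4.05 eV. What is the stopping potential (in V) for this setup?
0.8293 V

The stopping potential V_s satisfies: eV_s = KE_max

First, find KE_max using Einstein's equation:
E_photon = hc/λ = 4.8793 eV
KE_max = E_photon - φ = 4.8793 - 4.05 = 0.8293 eV

Since eV_s = KE_max:
V_s = KE_max/e = 0.8293 V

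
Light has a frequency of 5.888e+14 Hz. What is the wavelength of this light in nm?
509.16 nm

Using the wave equation: c = fλ

Solving for wavelength:
λ = c/f = (3×10⁸ m/s) / (5.888e+14 Hz)
λ = 509.16 nm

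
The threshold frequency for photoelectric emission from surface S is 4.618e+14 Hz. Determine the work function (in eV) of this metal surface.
1.91 eV

At the threshold frequency, photon energy equals work function:
φ = hf₀

Calculating:
φ = (6.626×10⁻³⁴ J·s)(4.618e+14 Hz)
φ = 1.91 eV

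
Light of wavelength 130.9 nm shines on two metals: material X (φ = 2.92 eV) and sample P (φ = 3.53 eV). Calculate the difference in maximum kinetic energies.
0.6100 eV

Using KE_max = hc/λ - φ for each metal:

Photon energy: E = hc/λ = 9.4717 eV

For material X (φ₁ = 2.92 eV):
KE₁ = E - φ₁ = 9.4717 - 2.92 = 6.5517 eV

For sample P (φ₂ = 3.53 eV):
KE₂ = E - φ₂ = 9.4717 - 3.53 = 5.9417 eV

Difference:
ΔKE = KE₁ - KE₂ = 6.5517 - 5.9417 = 0.6100 eV

Note: The difference equals the difference in work functions: 3.53 - 2.92 = 0.61 eV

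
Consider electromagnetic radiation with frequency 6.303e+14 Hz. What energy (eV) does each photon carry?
2.6067 eV

Using E = hf:

E = hf = (6.626×10⁻³⁴ J·s)(6.303e+14 Hz)
E = 2.6067 eV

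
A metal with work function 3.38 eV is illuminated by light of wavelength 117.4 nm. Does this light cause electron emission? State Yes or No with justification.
Yes

For photoemission, the photon energy must exceed the work function.

Photon energy: E = hc/λ = 10.5608 eV
Work function: φ = 3.38 eV

Since E_photon (10.5608 eV) > φ (3.38 eV), photoemission WILL occur.
The threshold wavelength is λ₀ = hc/φ = 366.8 nm.
Since 117.4 nm < 366.8 nm, the light has sufficient energy.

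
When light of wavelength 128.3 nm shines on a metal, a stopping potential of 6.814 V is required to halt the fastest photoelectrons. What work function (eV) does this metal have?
2.85 eV

The stopping potential gives the maximum kinetic energy: KE_max = eV_s = 6.814 eV

From Einstein's photoelectric equation: KE_max = hc/λ - φ
Rearranging: φ = hc/λ - KE_max

Calculate photon energy:
E_photon = hc/λ = (6.626×10⁻³⁴ J·s)(3×10⁸ m/s) / (128.3×10⁻⁹ m) = 9.6636 eV

Therefore:
φ = 9.6636 - 6.814 = 2.85 eV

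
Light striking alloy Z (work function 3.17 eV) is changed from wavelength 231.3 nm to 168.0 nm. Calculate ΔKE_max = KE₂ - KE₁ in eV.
2.0197 eV

Using Einstein's equation: KE_max = hc/λ - φ

For λ₁ = 231.3 nm:
KE₁ = hc/λ₁ - φ = 5.3603 - 3.17 = 2.1903 eV

For λ₂ = 168.0 nm:
KE₂ = hc/λ₂ - φ = 7.3800 - 3.17 = 4.2100 eV

Change in KE:
ΔKE = KE₂ - KE₁ = 4.2100 - 2.1903 = 2.0197 eV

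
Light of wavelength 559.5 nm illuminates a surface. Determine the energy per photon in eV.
2.2160 eV

Using E = hf = hc/λ:

E = hc/λ = (6.626×10⁻³⁴ J·s)(3×10⁸ m/s) / (559.5×10⁻⁹ m)
E = 2.2160 eV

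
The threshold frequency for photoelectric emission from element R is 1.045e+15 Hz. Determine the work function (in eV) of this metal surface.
4.32 eV

At the threshold frequency, photon energy equals work function:
φ = hf₀

Calculating:
φ = (6.626×10⁻³⁴ J·s)(1.045e+15 Hz)
φ = 4.32 eV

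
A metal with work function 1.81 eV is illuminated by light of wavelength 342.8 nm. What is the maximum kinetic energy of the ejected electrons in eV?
1.8068 eV

Using Einstein's photoelectric equation: KE_max = hf - φ = hc/λ - φ

First, calculate the photon energy:
E_photon = hc/λ = (6.626×10⁻³⁴ J·s)(3×10⁸ m/s) / (342.8×10⁻⁹ m)
E_photon = 3.6168 eV

Then, the maximum kinetic energy:
KE_max = E_photon - φ = 3.6168 eV - 1.81 eV = 1.8068 eV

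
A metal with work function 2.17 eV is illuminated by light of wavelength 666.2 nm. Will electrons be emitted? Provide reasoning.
No

For photoemission, the photon energy must exceed the work function.

Photon energy: E = hc/λ = 1.8611 eV
Work function: φ = 2.17 eV

Since E_photon (1.8611 eV) < φ (2.17 eV), photoemission will NOT occur.
The threshold wavelength is λ₀ = hc/φ = 571.4 nm.
Since 666.2 nm > 571.4 nm, the photons lack sufficient energy.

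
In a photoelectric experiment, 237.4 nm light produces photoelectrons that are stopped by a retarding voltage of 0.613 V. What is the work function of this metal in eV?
4.61 eV

The stopping potential gives the maximum kinetic energy: KE_max = eV_s = 0.613 eV

From Einstein's photoelectric equation: KE_max = hc/λ - φ
Rearranging: φ = hc/λ - KE_max

Calculate photon energy:
E_photon = hc/λ = (6.626×10⁻³⁴ J·s)(3×10⁸ m/s) / (237.4×10⁻⁹ m) = 5.2226 eV

Therefore:
φ = 5.2226 - 0.613 = 4.61 eV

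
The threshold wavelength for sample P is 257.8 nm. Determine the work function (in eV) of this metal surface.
4.81 eV

At the threshold wavelength, photon energy equals work function:
φ = hc/λ₀

Calculating:
φ = (6.626×10⁻³⁴ J·s)(3×10⁸ m/s) / (257.8×10⁻⁹ m)
φ = 4.81 eV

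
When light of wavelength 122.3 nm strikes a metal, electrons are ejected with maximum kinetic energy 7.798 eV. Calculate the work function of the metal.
2.34 eV

From Einstein's photoelectric equation: KE_max = hf - φ = hc/λ - φ

Rearranging for φ:
φ = hc/λ - KE_max

Calculate photon energy:
E_photon = hc/λ = 10.1377 eV

Therefore:
φ = 10.1377 - 7.798 = 2.34 eV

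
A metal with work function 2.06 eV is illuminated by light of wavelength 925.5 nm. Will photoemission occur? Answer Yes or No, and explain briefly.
No

For photoemission, the photon energy must exceed the work function.

Photon energy: E = hc/λ = 1.3396 eV
Work function: φ = 2.06 eV

Since E_photon (1.3396 eV) < φ (2.06 eV), photoemission will NOT occur.
The threshold wavelength is λ₀ = hc/φ = 601.9 nm.
Since 925.5 nm > 601.9 nm, the photons lack sufficient energy.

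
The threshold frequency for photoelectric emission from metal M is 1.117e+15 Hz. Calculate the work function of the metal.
4.62 eV

At the threshold frequency, photon energy equals work function:
φ = hf₀

Calculating:
φ = (6.626×10⁻³⁴ J·s)(1.117e+15 Hz)
φ = 4.62 eV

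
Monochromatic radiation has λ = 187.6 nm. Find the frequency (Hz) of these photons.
1.5980e+15 Hz

Using the wave equation: c = fλ

Solving for frequency:
f = c/λ = (3×10⁸ m/s) / (187.6×10⁻⁹ m)
f = 1.5980e+15 Hz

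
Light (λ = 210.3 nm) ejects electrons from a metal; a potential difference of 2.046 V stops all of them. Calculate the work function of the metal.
3.85 eV

The stopping potential gives the maximum kinetic energy: KE_max = eV_s = 2.046 eV

From Einstein's photoelectric equation: KE_max = hc/λ - φ
Rearranging: φ = hc/λ - KE_max

Calculate photon energy:
E_photon = hc/λ = (6.626×10⁻³⁴ J·s)(3×10⁸ m/s) / (210.3×10⁻⁹ m) = 5.8956 eV

Therefore:
φ = 5.8956 - 2.046 = 3.85 eV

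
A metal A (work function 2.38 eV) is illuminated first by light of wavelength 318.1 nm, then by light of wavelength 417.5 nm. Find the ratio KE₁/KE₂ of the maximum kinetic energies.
2.5737

Using Einstein's equation: KE_max = hc/λ - φ

For λ₁ = 318.1 nm:
E₁ = hc/λ₁ = 3.8976 eV
KE₁ = E₁ - φ = 3.8976 - 2.38 = 1.5176 eV

For λ₂ = 417.5 nm:
E₂ = hc/λ₂ = 2.9697 eV
KE₂ = E₂ - φ = 2.9697 - 2.38 = 0.5897 eV

Ratio: KE₁/KE₂ = 1.5176/0.5897 = 2.5737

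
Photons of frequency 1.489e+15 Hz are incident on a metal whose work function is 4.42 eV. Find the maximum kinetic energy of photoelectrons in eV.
1.7380 eV

Using Einstein's photoelectric equation: KE_max = hf - φ

First, calculate the photon energy:
E_photon = hf = (6.626×10⁻³⁴ J·s)(1.489e+15 Hz)
E_photon = 6.1580 eV

Then, the maximum kinetic energy:
KE_max = E_photon - φ = 6.1580 eV - 4.42 eV = 1.7380 eV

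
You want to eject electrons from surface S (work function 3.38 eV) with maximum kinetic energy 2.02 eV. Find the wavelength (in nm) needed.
229.60 nm

From Einstein's equation: KE_max = hc/λ - φ

Rearranging for λ:
hc/λ = KE_max + φ
λ = hc/(KE_max + φ)

Required photon energy:
E_photon = KE_max + φ = 2.02 + 3.38 = 5.40 eV

Required wavelength:
λ = hc/E_photon = (6.626×10⁻³⁴)(3×10⁸) / (5.40 × 1.602×10⁻¹⁹)
λ = 229.60 nm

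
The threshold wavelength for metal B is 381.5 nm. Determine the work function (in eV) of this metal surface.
3.25 eV

At the threshold wavelength, photon energy equals work function:
φ = hc/λ₀

Calculating:
φ = (6.626×10⁻³⁴ J·s)(3×10⁸ m/s) / (381.5×10⁻⁹ m)
φ = 3.25 eV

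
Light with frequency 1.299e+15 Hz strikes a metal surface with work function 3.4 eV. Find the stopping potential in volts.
1.9722 V

The stopping potential V_s satisfies: eV_s = KE_max

First, find KE_max using Einstein's equation:
E_photon = hf = (6.626×10⁻³⁴ J·s)(1.299e+15 Hz) = 5.3722 eV
KE_max = E_photon - φ = 5.3722 - 3.4 = 1.9722 eV

Since eV_s = KE_max:
V_s = KE_max/e = 1.9722 V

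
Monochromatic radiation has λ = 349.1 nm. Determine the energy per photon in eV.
3.5515 eV

Using E = hf = hc/λ:

E = hc/λ = (6.626×10⁻³⁴ J·s)(3×10⁸ m/s) / (349.1×10⁻⁹ m)
E = 3.5515 eV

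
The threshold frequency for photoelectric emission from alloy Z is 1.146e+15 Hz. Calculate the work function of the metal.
4.74 eV

At the threshold frequency, photon energy equals work function:
φ = hf₀

Calculating:
φ = (6.626×10⁻³⁴ J·s)(1.146e+15 Hz)
φ = 4.74 eV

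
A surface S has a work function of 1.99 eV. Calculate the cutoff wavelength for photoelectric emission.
623.04 nm

The threshold wavelength is when the photon energy equals the work function:
hc/λ₀ = φ

Solving for λ₀:
λ₀ = hc/φ = (6.626×10⁻³⁴ J·s)(3×10⁸ m/s) / (1.99 eV × 1.602×10⁻¹⁹ J/eV)
λ₀ = 623.04 nm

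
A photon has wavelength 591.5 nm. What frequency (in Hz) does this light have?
5.0683e+14 Hz

Using the wave equation: c = fλ

Solving for frequency:
f = c/λ = (3×10⁸ m/s) / (591.5×10⁻⁹ m)
f = 5.0683e+14 Hz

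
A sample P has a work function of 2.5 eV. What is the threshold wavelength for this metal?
495.94 nm

The threshold wavelength is when the photon energy equals the work function:
hc/λ₀ = φ

Solving for λ₀:
λ₀ = hc/φ = (6.626×10⁻³⁴ J·s)(3×10⁸ m/s) / (2.5 eV × 1.602×10⁻¹⁹ J/eV)
λ₀ = 495.94 nm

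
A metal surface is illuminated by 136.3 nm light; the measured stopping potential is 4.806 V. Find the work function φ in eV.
4.29 eV

The stopping potential gives the maximum kinetic energy: KE_max = eV_s = 4.806 eV

From Einstein's photoelectric equation: KE_max = hc/λ - φ
Rearranging: φ = hc/λ - KE_max

Calculate photon energy:
E_photon = hc/λ = (6.626×10⁻³⁴ J·s)(3×10⁸ m/s) / (136.3×10⁻⁹ m) = 9.0964 eV

Therefore:
φ = 9.0964 - 4.806 = 4.29 eV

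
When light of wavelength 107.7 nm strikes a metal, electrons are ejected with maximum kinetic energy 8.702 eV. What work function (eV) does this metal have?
2.81 eV

From Einstein's photoelectric equation: KE_max = hf - φ = hc/λ - φ

Rearranging for φ:
φ = hc/λ - KE_max

Calculate photon energy:
E_photon = hc/λ = 11.5120 eV

Therefore:
φ = 11.5120 - 8.702 = 2.81 eV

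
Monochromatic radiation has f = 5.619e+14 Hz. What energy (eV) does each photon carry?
2.3238 eV

Using E = hf:

E = hf = (6.626×10⁻³⁴ J·s)(5.619e+14 Hz)
E = 2.3238 eV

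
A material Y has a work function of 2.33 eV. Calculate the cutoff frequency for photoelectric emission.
5.6339e+14 Hz

The threshold frequency is when the photon energy equals the work function:
hf₀ = φ

Solving for f₀:
f₀ = φ/h = (2.33 eV × 1.602×10⁻¹⁹ J/eV) / (6.626×10⁻³⁴ J·s)
f₀ = 5.6339e+14 Hz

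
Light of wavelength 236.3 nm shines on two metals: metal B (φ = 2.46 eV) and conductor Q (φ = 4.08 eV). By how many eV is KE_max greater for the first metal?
1.6200 eV

Using KE_max = hc/λ - φ for each metal:

Photon energy: E = hc/λ = 5.2469 eV

For metal B (φ₁ = 2.46 eV):
KE₁ = E - φ₁ = 5.2469 - 2.46 = 2.7869 eV

For conductor Q (φ₂ = 4.08 eV):
KE₂ = E - φ₂ = 5.2469 - 4.08 = 1.1669 eV

Difference:
ΔKE = KE₁ - KE₂ = 2.7869 - 1.1669 = 1.6200 eV

Note: The difference equals the difference in work functions: 4.08 - 2.46 = 1.62 eV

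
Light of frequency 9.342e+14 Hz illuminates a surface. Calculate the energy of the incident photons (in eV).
3.8635 eV

Using E = hf:

E = hf = (6.626×10⁻³⁴ J·s)(9.342e+14 Hz)
E = 3.8635 eV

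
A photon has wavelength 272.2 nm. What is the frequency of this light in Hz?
1.1014e+15 Hz

Using the wave equation: c = fλ

Solving for frequency:
f = c/λ = (3×10⁸ m/s) / (272.2×10⁻⁹ m)
f = 1.1014e+15 Hz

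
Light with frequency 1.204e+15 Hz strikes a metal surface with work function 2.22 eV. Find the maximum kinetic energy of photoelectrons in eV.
2.7593 eV

Using Einstein's photoelectric equation: KE_max = hf - φ

First, calculate the photon energy:
E_photon = hf = (6.626×10⁻³⁴ J·s)(1.204e+15 Hz)
E_photon = 4.9793 eV

Then, the maximum kinetic energy:
KE_max = E_photon - φ = 4.9793 eV - 2.22 eV = 2.7593 eV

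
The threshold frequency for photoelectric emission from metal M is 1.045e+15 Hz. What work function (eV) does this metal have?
4.32 eV

At the threshold frequency, photon energy equals work function:
φ = hf₀

Calculating:
φ = (6.626×10⁻³⁴ J·s)(1.045e+15 Hz)
φ = 4.32 eV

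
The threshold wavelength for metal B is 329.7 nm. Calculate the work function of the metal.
3.76 eV

At the threshold wavelength, photon energy equals work function:
φ = hc/λ₀

Calculating:
φ = (6.626×10⁻³⁴ J·s)(3×10⁸ m/s) / (329.7×10⁻⁹ m)
φ = 3.76 eV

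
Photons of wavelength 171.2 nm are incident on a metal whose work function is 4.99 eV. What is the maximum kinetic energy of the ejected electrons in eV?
2.2521 eV

Using Einstein's photoelectric equation: KE_max = hf - φ = hc/λ - φ

First, calculate the photon energy:
E_photon = hc/λ = (6.626×10⁻³⁴ J·s)(3×10⁸ m/s) / (171.2×10⁻⁹ m)
E_photon = 7.2421 eV

Then, the maximum kinetic energy:
KE_max = E_photon - φ = 7.2421 eV - 4.99 eV = 2.2521 eV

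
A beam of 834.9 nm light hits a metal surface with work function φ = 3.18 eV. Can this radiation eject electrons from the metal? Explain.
No

For photoemission, the photon energy must exceed the work function.

Photon energy: E = hc/λ = 1.4850 eV
Work function: φ = 3.18 eV

Since E_photon (1.4850 eV) < φ (3.18 eV), photoemission will NOT occur.
The threshold wavelength is λ₀ = hc/φ = 389.9 nm.
Since 834.9 nm > 389.9 nm, the photons lack sufficient energy.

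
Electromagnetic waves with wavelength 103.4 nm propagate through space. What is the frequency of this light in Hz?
2.8993e+15 Hz

Using the wave equation: c = fλ

Solving for frequency:
f = c/λ = (3×10⁸ m/s) / (103.4×10⁻⁹ m)
f = 2.8993e+15 Hz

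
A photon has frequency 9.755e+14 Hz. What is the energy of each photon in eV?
4.0343 eV

Using E = hf:

E = hf = (6.626×10⁻³⁴ J·s)(9.755e+14 Hz)
E = 4.0343 eV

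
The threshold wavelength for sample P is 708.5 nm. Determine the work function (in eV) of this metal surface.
1.75 eV

At the threshold wavelength, photon energy equals work function:
φ = hc/λ₀

Calculating:
φ = (6.626×10⁻³⁴ J·s)(3×10⁸ m/s) / (708.5×10⁻⁹ m)
φ = 1.75 eV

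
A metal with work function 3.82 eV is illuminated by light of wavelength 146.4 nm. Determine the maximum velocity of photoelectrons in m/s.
1.2788e+06 m/s

First, find the maximum kinetic energy:
E_photon = hc/λ = 8.4689 eV
KE_max = E_photon - φ = 8.4689 - 3.82 = 4.6489 eV

Convert to Joules: KE_max = 4.6489 × 1.602×10⁻¹⁹ J = 7.4483e-19 J

Then use KE = ½mv² to find velocity:
v = √(2·KE/m) = √(2 × 7.4483e-19 J / 9.109e-31 kg)
v = 1.2788e+06 m/s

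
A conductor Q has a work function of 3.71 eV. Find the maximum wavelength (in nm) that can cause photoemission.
334.19 nm

The threshold wavelength is when the photon energy equals the work function:
hc/λ₀ = φ

Solving for λ₀:
λ₀ = hc/φ = (6.626×10⁻³⁴ J·s)(3×10⁸ m/s) / (3.71 eV × 1.602×10⁻¹⁹ J/eV)
λ₀ = 334.19 nm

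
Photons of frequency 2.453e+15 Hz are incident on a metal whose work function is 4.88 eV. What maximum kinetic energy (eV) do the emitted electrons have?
5.2648 eV

Using Einstein's photoelectric equation: KE_max = hf - φ

First, calculate the photon energy:
E_photon = hf = (6.626×10⁻³⁴ J·s)(2.453e+15 Hz)
E_photon = 10.1448 eV

Then, the maximum kinetic energy:
KE_max = E_photon - φ = 10.1448 eV - 4.88 eV = 5.2648 eV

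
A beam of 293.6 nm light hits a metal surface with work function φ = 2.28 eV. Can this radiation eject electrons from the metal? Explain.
Yes

For photoemission, the photon energy must exceed the work function.

Photon energy: E = hc/λ = 4.2229 eV
Work function: φ = 2.28 eV

Since E_photon (4.2229 eV) > φ (2.28 eV), photoemission WILL occur.
The threshold wavelength is λ₀ = hc/φ = 543.8 nm.
Since 293.6 nm < 543.8 nm, the light has sufficient energy.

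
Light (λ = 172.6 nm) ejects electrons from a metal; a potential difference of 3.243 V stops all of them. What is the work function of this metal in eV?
3.94 eV

The stopping potential gives the maximum kinetic energy: KE_max = eV_s = 3.243 eV

From Einstein's photoelectric equation: KE_max = hc/λ - φ
Rearranging: φ = hc/λ - KE_max

Calculate photon energy:
E_photon = hc/λ = (6.626×10⁻³⁴ J·s)(3×10⁸ m/s) / (172.6×10⁻⁹ m) = 7.1833 eV

Therefore:
φ = 7.1833 - 3.243 = 3.94 eV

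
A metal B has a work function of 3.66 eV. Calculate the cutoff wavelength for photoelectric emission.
338.75 nm

The threshold wavelength is when the photon energy equals the work function:
hc/λ₀ = φ

Solving for λ₀:
λ₀ = hc/φ = (6.626×10⁻³⁴ J·s)(3×10⁸ m/s) / (3.66 eV × 1.602×10⁻¹⁹ J/eV)
λ₀ = 338.75 nm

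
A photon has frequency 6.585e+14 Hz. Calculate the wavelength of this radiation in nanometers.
455.27 nm

Using the wave equation: c = fλ

Solving for wavelength:
λ = c/f = (3×10⁸ m/s) / (6.585e+14 Hz)
λ = 455.27 nm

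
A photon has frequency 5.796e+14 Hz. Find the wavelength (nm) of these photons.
517.24 nm

Using the wave equation: c = fλ

Solving for wavelength:
λ = c/f = (3×10⁸ m/s) / (5.796e+14 Hz)
λ = 517.24 nm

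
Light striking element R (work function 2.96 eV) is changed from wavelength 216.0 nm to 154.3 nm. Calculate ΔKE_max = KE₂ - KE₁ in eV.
2.2953 eV

Using Einstein's equation: KE_max = hc/λ - φ

For λ₁ = 216.0 nm:
KE₁ = hc/λ₁ - φ = 5.7400 - 2.96 = 2.7800 eV

For λ₂ = 154.3 nm:
KE₂ = hc/λ₂ - φ = 8.0353 - 2.96 = 5.0753 eV

Change in KE:
ΔKE = KE₂ - KE₁ = 5.0753 - 2.7800 = 2.2953 eV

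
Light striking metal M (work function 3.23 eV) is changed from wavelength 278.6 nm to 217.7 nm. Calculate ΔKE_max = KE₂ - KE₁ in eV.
1.2449 eV

Using Einstein's equation: KE_max = hc/λ - φ

For λ₁ = 278.6 nm:
KE₁ = hc/λ₁ - φ = 4.4503 - 3.23 = 1.2203 eV

For λ₂ = 217.7 nm:
KE₂ = hc/λ₂ - φ = 5.6952 - 3.23 = 2.4652 eV

Change in KE:
ΔKE = KE₂ - KE₁ = 2.4652 - 1.2203 = 1.2449 eV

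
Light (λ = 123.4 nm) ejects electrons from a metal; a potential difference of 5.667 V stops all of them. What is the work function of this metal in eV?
4.38 eV

The stopping potential gives the maximum kinetic energy: KE_max = eV_s = 5.667 eV

From Einstein's photoelectric equation: KE_max = hc/λ - φ
Rearranging: φ = hc/λ - KE_max

Calculate photon energy:
E_photon = hc/λ = (6.626×10⁻³⁴ J·s)(3×10⁸ m/s) / (123.4×10⁻⁹ m) = 10.0473 eV

Therefore:
φ = 10.0473 - 5.667 = 4.38 eV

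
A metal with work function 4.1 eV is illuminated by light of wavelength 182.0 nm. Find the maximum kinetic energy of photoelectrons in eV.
2.7123 eV

Using Einstein's photoelectric equation: KE_max = hf - φ = hc/λ - φ

First, calculate the photon energy:
E_photon = hc/λ = (6.626×10⁻³⁴ J·s)(3×10⁸ m/s) / (182.0×10⁻⁹ m)
E_photon = 6.8123 eV

Then, the maximum kinetic energy:
KE_max = E_photon - φ = 6.8123 eV - 4.1 eV = 2.7123 eV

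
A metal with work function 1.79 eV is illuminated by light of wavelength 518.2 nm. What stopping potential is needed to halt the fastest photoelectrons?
0.6026 V

The stopping potential V_s satisfies: eV_s = KE_max

First, find KE_max using Einstein's equation:
E_photon = hc/λ = 2.3926 eV
KE_max = E_photon - φ = 2.3926 - 1.79 = 0.6026 eV

Since eV_s = KE_max:
V_s = KE_max/e = 0.6026 V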